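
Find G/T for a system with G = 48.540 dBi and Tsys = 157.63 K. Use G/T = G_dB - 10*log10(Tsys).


G/T = 48.540 - 10*log10(157.63) = 48.540 - 21.97639 = 26.56 dB/K

26.56 dB/K


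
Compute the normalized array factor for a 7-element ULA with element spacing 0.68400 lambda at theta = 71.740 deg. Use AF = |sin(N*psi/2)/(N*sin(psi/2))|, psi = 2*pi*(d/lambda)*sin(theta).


psi = 2*pi*0.68400*sin(71.740 deg) = 4.081286 rad
AF = |sin(7*4.081286/2) / (7*sin(4.081286/2))| = 0.1585

0.1585


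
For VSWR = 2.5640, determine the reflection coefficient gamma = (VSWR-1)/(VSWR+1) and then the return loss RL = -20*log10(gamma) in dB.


gamma = (2.5640 - 1) / (2.5640 + 1) = 0.4388328
RL = -20 * log10(0.4388328) = 7.154 dB

7.154 dB


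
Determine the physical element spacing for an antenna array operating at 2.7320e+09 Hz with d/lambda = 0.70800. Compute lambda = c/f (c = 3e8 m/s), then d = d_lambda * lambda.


lambda = c / f = 3.0000e+08 / 2.7320e+09 = 0.1098097 m
d = 0.70800 * 0.1098097 = 0.07775 m

0.07775 m


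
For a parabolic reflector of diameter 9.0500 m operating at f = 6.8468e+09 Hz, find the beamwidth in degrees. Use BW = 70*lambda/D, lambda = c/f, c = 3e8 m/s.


lambda = c / f = 3.0000e+08 / 6.8468e+09 = 0.04381609 m
BW = 70 * 0.04381609 / 9.0500 = 0.3389 deg

0.3389 deg


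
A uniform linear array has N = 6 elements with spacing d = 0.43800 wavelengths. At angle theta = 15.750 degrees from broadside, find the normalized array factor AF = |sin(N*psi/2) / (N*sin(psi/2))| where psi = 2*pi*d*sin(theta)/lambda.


psi = 2*pi*0.43800*sin(15.750 deg) = 0.7470137 rad
AF = |sin(6*0.7470137/2) / (6*sin(0.7470137/2))| = 0.3580

0.3580


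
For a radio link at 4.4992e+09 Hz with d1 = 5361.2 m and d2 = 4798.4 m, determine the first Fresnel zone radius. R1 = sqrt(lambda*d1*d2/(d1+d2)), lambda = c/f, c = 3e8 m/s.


lambda = c / f = 3.0000e+08 / 4.4992e+09 = 0.06667852 m
R1 = sqrt(0.06667852 * 5361.2 * 4798.4 / (5361.2 + 4798.4)) = 12.99 m

12.99 m


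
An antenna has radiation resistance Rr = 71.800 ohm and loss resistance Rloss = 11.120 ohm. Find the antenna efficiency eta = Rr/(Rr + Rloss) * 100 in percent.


eta = 71.800 / (71.800 + 11.120) * 100 = 86.59%

86.59%


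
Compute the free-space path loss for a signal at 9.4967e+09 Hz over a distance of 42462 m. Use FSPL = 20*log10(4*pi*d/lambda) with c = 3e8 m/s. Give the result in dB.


lambda = c / f = 3.0000e+08 / 9.4967e+09 = 0.03158992 m
FSPL = 20 * log10(4*pi*42462/0.03158992) = 144.6 dB

144.6 dB


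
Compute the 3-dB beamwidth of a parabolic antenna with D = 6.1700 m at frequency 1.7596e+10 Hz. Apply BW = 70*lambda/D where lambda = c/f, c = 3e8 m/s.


lambda = c / f = 3.0000e+08 / 1.7596e+10 = 0.01704933 m
BW = 70 * 0.01704933 / 6.1700 = 0.1934 deg

0.1934 deg


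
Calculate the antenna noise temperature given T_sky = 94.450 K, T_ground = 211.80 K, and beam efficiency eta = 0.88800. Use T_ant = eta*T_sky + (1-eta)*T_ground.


T_ant = 0.88800 * 94.450 + (1 - 0.88800) * 211.80 = 107.6 K

107.6 K


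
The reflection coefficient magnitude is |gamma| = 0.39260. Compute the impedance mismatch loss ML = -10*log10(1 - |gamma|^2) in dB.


ML = -10 * log10(1 - 0.39260^2) = -10 * log10(0.84586524) = 0.7270 dB

0.7270 dB


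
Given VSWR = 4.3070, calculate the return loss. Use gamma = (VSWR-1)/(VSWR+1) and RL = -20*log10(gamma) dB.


gamma = (4.3070 - 1) / (4.3070 + 1) = 0.6231393
RL = -20 * log10(0.6231393) = 4.108 dB

4.108 dB


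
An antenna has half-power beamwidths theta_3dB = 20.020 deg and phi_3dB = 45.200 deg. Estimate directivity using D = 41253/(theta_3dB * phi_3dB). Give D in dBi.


D_linear = 41253 / (20.020 * 45.200) = 45.58826
D_dBi = 10 * log10(45.58826) = 16.59 dBi

16.59 dBi


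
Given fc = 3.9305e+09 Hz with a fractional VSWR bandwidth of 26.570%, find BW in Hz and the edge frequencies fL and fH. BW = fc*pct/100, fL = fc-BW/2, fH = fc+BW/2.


BW = 3.9305e+09 * 26.570/100 = 1.044334e+09 Hz
fL = 3.9305e+09 - 1.044334e+09/2 = 3.408e+09 Hz
fH = 3.9305e+09 + 1.044334e+09/2 = 4.453e+09 Hz

BW=1.044e+09 Hz, fL=3.408e+09 Hz, fH=4.453e+09 Hz


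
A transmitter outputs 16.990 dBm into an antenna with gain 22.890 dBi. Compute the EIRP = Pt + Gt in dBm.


EIRP = Pt + Gt = 16.990 + 22.890 = 39.88 dBm

39.88 dBm


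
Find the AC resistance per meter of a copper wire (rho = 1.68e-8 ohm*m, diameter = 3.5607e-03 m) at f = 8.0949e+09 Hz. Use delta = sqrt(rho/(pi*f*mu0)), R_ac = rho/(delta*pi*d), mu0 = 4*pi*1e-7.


delta = sqrt(1.68e-8 / (pi * 8.0949e+09 * 4*pi*1e-7)) = 7.250518e-07 m
R_ac = 1.68e-8 / (7.250518e-07 * pi * 3.5607e-03) = 2.071 ohm/m

2.071 ohm/m


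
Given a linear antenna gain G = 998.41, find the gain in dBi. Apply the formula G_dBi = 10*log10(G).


G_dBi = 10 * log10(998.41) = 29.99 dBi

29.99 dBi


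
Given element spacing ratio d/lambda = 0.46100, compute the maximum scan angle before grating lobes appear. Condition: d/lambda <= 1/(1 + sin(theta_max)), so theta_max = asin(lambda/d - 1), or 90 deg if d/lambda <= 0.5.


lambda/d - 1 = 1/0.46100 - 1 = 1.169197 >= 1
d/lambda <= 0.5, so the array can scan to endfire without grating lobes: theta_max = 90 deg

90 deg


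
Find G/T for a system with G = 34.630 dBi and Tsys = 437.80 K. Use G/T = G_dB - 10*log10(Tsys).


G/T = 34.630 - 10*log10(437.80) = 34.630 - 26.41276 = 8.217 dB/K

8.217 dB/K


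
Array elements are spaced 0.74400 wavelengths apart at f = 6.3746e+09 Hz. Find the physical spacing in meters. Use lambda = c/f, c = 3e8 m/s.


lambda = c / f = 3.0000e+08 / 6.3746e+09 = 0.04706178 m
d = 0.74400 * 0.04706178 = 0.03501 m

0.03501 m


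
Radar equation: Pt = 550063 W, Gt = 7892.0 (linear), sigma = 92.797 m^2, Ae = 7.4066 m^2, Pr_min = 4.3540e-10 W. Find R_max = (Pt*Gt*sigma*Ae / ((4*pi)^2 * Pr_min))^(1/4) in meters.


R^4 = 550063*7892.0*92.797*7.4066 / ((4*pi)^2 * 4.3540e-10) = 4.339545e+19
R_max = 4.339545e+19^0.25 = 81164 m

81164 m


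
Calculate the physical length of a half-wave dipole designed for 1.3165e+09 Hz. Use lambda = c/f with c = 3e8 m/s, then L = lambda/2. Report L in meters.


lambda = c / f = 3.0000e+08 / 1.3165e+09 = 0.2278769 m
L = lambda / 2 = 0.2278769 / 2 = 0.1139 m

0.1139 m


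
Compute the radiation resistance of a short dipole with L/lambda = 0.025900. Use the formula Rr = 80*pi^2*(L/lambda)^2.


Rr = 80 * pi^2 * (0.025900)^2 = 80 * 9.869604 * 6.708100e-04 = 0.5297 ohm

0.5297 ohm


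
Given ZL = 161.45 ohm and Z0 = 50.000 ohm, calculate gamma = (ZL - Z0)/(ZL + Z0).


gamma = (161.45 - 50.000) / (161.45 + 50.000) = 0.5271

0.5271


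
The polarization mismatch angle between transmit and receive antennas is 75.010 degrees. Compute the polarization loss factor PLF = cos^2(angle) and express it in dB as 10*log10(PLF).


PLF_linear = cos^2(75.010 deg) = 0.06690006
PLF_dB = 10 * log10(0.06690006) = -11.75 dB

-11.75 dB


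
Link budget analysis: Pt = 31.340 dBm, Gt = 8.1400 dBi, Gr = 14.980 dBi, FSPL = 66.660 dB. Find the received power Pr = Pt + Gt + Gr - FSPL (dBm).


Pr = 31.340 + 8.1400 + 14.980 - 66.660 = -12.20 dBm

-12.20 dBm


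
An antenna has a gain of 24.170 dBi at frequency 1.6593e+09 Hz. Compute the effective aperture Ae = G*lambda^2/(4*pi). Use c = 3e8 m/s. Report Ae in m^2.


lambda = c / f = 3.0000e+08 / 1.6593e+09 = 0.1807991 m
G_linear = 10^(24.170/10) = 261.2161
Ae = G_linear * lambda^2 / (4*pi) = 261.2161 * 0.1807991^2 / (4*pi) = 0.6795 m^2

0.6795 m^2


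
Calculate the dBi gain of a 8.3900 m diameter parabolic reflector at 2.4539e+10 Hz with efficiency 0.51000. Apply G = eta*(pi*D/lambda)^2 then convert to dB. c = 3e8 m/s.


lambda = c / f = 3.0000e+08 / 2.4539e+10 = 0.01222544 m
G_linear = 0.51000 * (pi * 8.3900 / 0.01222544)^2 = 2.370636e+06
G_dBi = 10 * log10(2.370636e+06) = 63.75 dBi

63.75 dBi


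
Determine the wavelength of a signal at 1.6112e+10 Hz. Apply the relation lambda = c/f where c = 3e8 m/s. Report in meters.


lambda = c / f = 3.0000e+08 / 1.6112e+10 = 0.01862 m

0.01862 m


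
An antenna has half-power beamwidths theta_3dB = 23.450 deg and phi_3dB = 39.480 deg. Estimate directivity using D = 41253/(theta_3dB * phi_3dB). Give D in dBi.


D_linear = 41253 / (23.450 * 39.480) = 44.55901
D_dBi = 10 * log10(44.55901) = 16.49 dBi

16.49 dBi


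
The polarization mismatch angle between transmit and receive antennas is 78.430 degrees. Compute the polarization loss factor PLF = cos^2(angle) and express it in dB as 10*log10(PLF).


PLF_linear = cos^2(78.430 deg) = 0.04022631
PLF_dB = 10 * log10(0.04022631) = -13.95 dB

-13.95 dB


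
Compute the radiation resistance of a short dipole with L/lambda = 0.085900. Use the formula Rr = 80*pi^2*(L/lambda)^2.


Rr = 80 * pi^2 * (0.085900)^2 = 80 * 9.869604 * 7.378810e-03 = 5.826 ohm

5.826 ohm


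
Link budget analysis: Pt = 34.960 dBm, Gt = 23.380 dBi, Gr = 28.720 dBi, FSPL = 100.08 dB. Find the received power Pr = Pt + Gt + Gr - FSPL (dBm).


Pr = 34.960 + 23.380 + 28.720 - 100.08 = -13.02 dBm

-13.02 dBm


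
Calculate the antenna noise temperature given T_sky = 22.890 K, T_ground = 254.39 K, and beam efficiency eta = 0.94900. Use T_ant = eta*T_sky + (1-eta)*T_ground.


T_ant = 0.94900 * 22.890 + (1 - 0.94900) * 254.39 = 34.70 K

34.70 K


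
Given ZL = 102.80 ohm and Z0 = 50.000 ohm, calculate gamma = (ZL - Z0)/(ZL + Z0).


gamma = (102.80 - 50.000) / (102.80 + 50.000) = 0.3455

0.3455


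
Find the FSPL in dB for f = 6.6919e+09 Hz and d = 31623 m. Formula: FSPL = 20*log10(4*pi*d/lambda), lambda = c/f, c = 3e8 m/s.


lambda = c / f = 3.0000e+08 / 6.6919e+09 = 0.04483032 m
FSPL = 20 * log10(4*pi*31623/0.04483032) = 139.0 dB

139.0 dB


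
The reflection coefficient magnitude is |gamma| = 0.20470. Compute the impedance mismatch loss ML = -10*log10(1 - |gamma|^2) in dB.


ML = -10 * log10(1 - 0.20470^2) = -10 * log10(0.95809791) = 0.1859 dB

0.1859 dB


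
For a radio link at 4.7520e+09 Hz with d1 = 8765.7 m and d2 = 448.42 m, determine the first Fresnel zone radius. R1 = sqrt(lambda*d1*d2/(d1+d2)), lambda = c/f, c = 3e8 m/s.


lambda = c / f = 3.0000e+08 / 4.7520e+09 = 0.06313131 m
R1 = sqrt(0.06313131 * 8765.7 * 448.42 / (8765.7 + 448.42)) = 5.190 m

5.190 m


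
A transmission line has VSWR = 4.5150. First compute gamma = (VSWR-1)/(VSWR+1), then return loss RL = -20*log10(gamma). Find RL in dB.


gamma = (4.5150 - 1) / (4.5150 + 1) = 0.6373527
RL = -20 * log10(0.6373527) = 3.912 dB

3.912 dB


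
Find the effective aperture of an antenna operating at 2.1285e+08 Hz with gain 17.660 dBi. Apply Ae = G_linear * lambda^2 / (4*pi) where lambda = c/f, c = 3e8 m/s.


lambda = c / f = 3.0000e+08 / 2.1285e+08 = 1.409443 m
G_linear = 10^(17.660/10) = 58.34451
Ae = G_linear * lambda^2 / (4*pi) = 58.34451 * 1.409443^2 / (4*pi) = 9.223 m^2

9.223 m^2


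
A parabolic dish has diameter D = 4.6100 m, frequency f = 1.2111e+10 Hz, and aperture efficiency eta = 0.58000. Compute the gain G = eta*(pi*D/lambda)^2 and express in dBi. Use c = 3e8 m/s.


lambda = c / f = 3.0000e+08 / 1.2111e+10 = 0.02477087 m
G_linear = 0.58000 * (pi * 4.6100 / 0.02477087)^2 = 198265.5
G_dBi = 10 * log10(198265.5) = 52.97 dBi

52.97 dBi


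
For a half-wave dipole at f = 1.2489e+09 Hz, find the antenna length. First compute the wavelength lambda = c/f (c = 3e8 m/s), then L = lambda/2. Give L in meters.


lambda = c / f = 3.0000e+08 / 1.2489e+09 = 0.2402114 m
L = lambda / 2 = 0.2402114 / 2 = 0.1201 m

0.1201 m


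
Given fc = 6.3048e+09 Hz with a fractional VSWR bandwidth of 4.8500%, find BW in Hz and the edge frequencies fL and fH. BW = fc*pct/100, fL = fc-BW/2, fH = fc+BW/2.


BW = 6.3048e+09 * 4.8500/100 = 3.057828e+08 Hz
fL = 6.3048e+09 - 3.057828e+08/2 = 6.152e+09 Hz
fH = 6.3048e+09 + 3.057828e+08/2 = 6.458e+09 Hz

BW=3.058e+08 Hz, fL=6.152e+09 Hz, fH=6.458e+09 Hz


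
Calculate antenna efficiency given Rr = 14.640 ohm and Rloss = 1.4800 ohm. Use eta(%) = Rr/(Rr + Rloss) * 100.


eta = 14.640 / (14.640 + 1.4800) * 100 = 90.82%

90.82%


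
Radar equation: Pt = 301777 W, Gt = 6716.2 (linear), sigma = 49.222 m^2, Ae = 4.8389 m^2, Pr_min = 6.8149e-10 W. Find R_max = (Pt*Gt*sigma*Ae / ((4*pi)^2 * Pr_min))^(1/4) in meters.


R^4 = 301777*6716.2*49.222*4.8389 / ((4*pi)^2 * 6.8149e-10) = 4.485764e+18
R_max = 4.485764e+18^0.25 = 46021 m

46021 m


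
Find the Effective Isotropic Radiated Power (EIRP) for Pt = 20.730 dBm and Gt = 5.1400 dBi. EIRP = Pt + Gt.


EIRP = Pt + Gt = 20.730 + 5.1400 = 25.87 dBm

25.87 dBm


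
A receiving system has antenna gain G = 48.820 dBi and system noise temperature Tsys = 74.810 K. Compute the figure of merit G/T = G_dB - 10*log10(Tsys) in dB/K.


G/T = 48.820 - 10*log10(74.810) = 48.820 - 18.73960 = 30.08 dB/K

30.08 dB/K


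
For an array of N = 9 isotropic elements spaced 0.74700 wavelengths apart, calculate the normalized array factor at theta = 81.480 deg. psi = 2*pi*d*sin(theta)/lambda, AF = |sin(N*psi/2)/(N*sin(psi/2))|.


psi = 2*pi*0.74700*sin(81.480 deg) = 4.641742 rad
AF = |sin(9*4.641742/2) / (9*sin(4.641742/2))| = 0.1356

0.1356


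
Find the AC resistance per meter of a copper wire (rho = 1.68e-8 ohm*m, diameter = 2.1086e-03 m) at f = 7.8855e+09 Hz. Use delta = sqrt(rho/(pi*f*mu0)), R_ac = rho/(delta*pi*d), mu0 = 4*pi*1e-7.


delta = sqrt(1.68e-8 / (pi * 7.8855e+09 * 4*pi*1e-7)) = 7.346156e-07 m
R_ac = 1.68e-8 / (7.346156e-07 * pi * 2.1086e-03) = 3.452 ohm/m

3.452 ohm/m


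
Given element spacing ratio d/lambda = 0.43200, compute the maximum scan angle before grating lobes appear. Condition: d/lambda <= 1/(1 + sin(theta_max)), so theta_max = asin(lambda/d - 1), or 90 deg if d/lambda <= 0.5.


lambda/d - 1 = 1/0.43200 - 1 = 1.314815 >= 1
d/lambda <= 0.5, so the array can scan to endfire without grating lobes: theta_max = 90 deg

90 deg


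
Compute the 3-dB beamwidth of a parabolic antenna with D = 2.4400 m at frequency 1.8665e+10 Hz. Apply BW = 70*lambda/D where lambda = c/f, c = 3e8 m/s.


lambda = c / f = 3.0000e+08 / 1.8665e+10 = 0.01607286 m
BW = 70 * 0.01607286 / 2.4400 = 0.4611 deg

0.4611 deg


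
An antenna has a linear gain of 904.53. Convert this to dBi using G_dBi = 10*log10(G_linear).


G_dBi = 10 * log10(904.53) = 29.56 dBi

29.56 dBi


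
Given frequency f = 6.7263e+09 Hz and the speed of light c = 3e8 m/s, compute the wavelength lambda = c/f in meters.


lambda = c / f = 3.0000e+08 / 6.7263e+09 = 0.04460 m

0.04460 m


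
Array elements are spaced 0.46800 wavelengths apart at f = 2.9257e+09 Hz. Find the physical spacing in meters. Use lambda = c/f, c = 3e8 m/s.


lambda = c / f = 3.0000e+08 / 2.9257e+09 = 0.1025396 m
d = 0.46800 * 0.1025396 = 0.04799 m

0.04799 m


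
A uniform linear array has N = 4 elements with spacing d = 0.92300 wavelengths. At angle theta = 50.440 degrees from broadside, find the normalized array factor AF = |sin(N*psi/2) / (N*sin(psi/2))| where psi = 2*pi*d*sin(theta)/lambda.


psi = 2*pi*0.92300*sin(50.440 deg) = 4.471079 rad
AF = |sin(4*4.471079/2) / (4*sin(4.471079/2))| = 0.1474

0.1474


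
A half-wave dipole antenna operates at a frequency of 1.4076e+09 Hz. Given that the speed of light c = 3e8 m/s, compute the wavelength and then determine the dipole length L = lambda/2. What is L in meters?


lambda = c / f = 3.0000e+08 / 1.4076e+09 = 0.2131287 m
L = lambda / 2 = 0.2131287 / 2 = 0.1066 m

0.1066 m


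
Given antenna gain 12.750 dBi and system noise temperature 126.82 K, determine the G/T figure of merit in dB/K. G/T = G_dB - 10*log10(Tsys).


G/T = 12.750 - 10*log10(126.82) = 12.750 - 21.03188 = -8.282 dB/K

-8.282 dB/K


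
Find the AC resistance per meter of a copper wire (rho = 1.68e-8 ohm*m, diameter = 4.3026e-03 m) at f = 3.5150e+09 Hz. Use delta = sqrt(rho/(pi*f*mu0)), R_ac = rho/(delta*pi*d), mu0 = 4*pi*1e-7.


delta = sqrt(1.68e-8 / (pi * 3.5150e+09 * 4*pi*1e-7)) = 1.100303e-06 m
R_ac = 1.68e-8 / (1.100303e-06 * pi * 4.3026e-03) = 1.130 ohm/m

1.130 ohm/m


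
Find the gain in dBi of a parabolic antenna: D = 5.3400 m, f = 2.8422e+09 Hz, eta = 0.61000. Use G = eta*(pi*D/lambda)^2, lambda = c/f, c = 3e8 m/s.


lambda = c / f = 3.0000e+08 / 2.8422e+09 = 0.1055520 m
G_linear = 0.61000 * (pi * 5.3400 / 0.1055520)^2 = 15409.17
G_dBi = 10 * log10(15409.17) = 41.88 dBi

41.88 dBi


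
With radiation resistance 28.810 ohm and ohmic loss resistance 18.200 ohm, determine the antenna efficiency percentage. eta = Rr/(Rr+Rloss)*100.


eta = 28.810 / (28.810 + 18.200) * 100 = 61.28%

61.28%


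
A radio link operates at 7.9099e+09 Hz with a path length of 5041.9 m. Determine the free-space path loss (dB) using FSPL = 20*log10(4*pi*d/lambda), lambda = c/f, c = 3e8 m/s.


lambda = c / f = 3.0000e+08 / 7.9099e+09 = 0.03792715 m
FSPL = 20 * log10(4*pi*5041.9/0.03792715) = 124.5 dB

124.5 dB


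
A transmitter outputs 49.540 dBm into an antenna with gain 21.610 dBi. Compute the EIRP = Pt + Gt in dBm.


EIRP = Pt + Gt = 49.540 + 21.610 = 71.15 dBm

71.15 dBm


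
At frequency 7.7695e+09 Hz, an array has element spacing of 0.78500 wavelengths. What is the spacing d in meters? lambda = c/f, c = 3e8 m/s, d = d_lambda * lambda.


lambda = c / f = 3.0000e+08 / 7.7695e+09 = 0.03861252 m
d = 0.78500 * 0.03861252 = 0.03031 m

0.03031 m


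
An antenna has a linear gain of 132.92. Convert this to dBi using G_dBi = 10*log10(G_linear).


G_dBi = 10 * log10(132.92) = 21.24 dBi

21.24 dBi


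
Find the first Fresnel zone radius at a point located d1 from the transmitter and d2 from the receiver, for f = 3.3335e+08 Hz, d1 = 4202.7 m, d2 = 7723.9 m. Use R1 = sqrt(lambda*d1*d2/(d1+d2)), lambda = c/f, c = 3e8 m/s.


lambda = c / f = 3.0000e+08 / 3.3335e+08 = 0.8999550 m
R1 = sqrt(0.8999550 * 4202.7 * 7723.9 / (4202.7 + 7723.9)) = 49.49 m

49.49 m


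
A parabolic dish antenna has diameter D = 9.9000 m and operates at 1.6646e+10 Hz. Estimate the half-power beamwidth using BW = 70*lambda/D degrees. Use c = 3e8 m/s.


lambda = c / f = 3.0000e+08 / 1.6646e+10 = 0.01802235 m
BW = 70 * 0.01802235 / 9.9000 = 0.1274 deg

0.1274 deg


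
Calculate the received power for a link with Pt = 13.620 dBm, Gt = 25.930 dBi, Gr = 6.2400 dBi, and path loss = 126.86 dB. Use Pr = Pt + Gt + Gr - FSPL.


Pr = 13.620 + 25.930 + 6.2400 - 126.86 = -81.07 dBm

-81.07 dBm


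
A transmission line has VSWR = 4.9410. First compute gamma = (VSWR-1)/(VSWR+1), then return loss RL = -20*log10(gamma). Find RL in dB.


gamma = (4.9410 - 1) / (4.9410 + 1) = 0.6633563
RL = -20 * log10(0.6633563) = 3.565 dB

3.565 dB


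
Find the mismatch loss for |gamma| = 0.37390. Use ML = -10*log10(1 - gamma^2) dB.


ML = -10 * log10(1 - 0.37390^2) = -10 * log10(0.86019879) = 0.6540 dB

0.6540 dB


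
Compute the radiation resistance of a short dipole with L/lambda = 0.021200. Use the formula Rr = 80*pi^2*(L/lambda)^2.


Rr = 80 * pi^2 * (0.021200)^2 = 80 * 9.869604 * 4.494400e-04 = 0.3549 ohm

0.3549 ohm


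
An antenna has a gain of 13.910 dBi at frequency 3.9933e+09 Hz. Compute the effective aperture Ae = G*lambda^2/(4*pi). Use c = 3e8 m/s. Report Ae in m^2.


lambda = c / f = 3.0000e+08 / 3.9933e+09 = 0.07512584 m
G_linear = 10^(13.910/10) = 24.60368
Ae = G_linear * lambda^2 / (4*pi) = 24.60368 * 0.07512584^2 / (4*pi) = 0.01105 m^2

0.01105 m^2


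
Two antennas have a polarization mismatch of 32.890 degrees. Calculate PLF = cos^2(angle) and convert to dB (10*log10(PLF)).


PLF_linear = cos^2(32.890 deg) = 0.7051207
PLF_dB = 10 * log10(0.7051207) = -1.517 dB

-1.517 dB


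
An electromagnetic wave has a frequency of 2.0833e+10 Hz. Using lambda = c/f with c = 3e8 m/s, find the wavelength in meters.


lambda = c / f = 3.0000e+08 / 2.0833e+10 = 0.01440 m

0.01440 m


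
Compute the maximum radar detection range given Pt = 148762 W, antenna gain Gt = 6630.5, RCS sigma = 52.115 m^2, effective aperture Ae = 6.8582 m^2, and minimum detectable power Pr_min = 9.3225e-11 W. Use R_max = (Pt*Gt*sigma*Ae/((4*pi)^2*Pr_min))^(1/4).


R^4 = 148762*6630.5*52.115*6.8582 / ((4*pi)^2 * 9.3225e-11) = 2.394744e+19
R_max = 2.394744e+19^0.25 = 69954 m

69954 m


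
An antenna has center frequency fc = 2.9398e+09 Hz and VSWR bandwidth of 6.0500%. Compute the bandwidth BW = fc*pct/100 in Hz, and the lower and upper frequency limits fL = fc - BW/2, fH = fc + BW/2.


BW = 2.9398e+09 * 6.0500/100 = 1.778579e+08 Hz
fL = 2.9398e+09 - 1.778579e+08/2 = 2.851e+09 Hz
fH = 2.9398e+09 + 1.778579e+08/2 = 3.029e+09 Hz

BW=1.779e+08 Hz, fL=2.851e+09 Hz, fH=3.029e+09 Hz


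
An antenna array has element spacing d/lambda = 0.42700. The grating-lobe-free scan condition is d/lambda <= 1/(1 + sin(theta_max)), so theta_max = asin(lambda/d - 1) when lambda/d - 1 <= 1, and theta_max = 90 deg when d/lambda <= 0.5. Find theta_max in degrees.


lambda/d - 1 = 1/0.42700 - 1 = 1.341920 >= 1
d/lambda <= 0.5, so the array can scan to endfire without grating lobes: theta_max = 90 deg

90 deg


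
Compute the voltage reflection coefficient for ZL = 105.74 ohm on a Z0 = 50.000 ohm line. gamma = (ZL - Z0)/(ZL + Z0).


gamma = (105.74 - 50.000) / (105.74 + 50.000) = 0.3579

0.3579


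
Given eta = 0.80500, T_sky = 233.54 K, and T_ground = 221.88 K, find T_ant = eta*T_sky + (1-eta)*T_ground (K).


T_ant = 0.80500 * 233.54 + (1 - 0.80500) * 221.88 = 231.3 K

231.3 K


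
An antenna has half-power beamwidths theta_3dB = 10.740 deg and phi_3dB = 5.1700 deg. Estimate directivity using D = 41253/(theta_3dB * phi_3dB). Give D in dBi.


D_linear = 41253 / (10.740 * 5.1700) = 742.9519
D_dBi = 10 * log10(742.9519) = 28.71 dBi

28.71 dBi


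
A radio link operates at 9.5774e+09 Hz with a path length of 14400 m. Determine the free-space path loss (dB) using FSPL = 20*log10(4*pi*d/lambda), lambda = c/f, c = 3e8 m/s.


lambda = c / f = 3.0000e+08 / 9.5774e+09 = 0.03132374 m
FSPL = 20 * log10(4*pi*14400/0.03132374) = 135.2 dB

135.2 dB


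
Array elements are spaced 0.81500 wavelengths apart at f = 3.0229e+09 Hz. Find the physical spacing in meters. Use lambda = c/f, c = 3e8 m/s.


lambda = c / f = 3.0000e+08 / 3.0229e+09 = 0.09924245 m
d = 0.81500 * 0.09924245 = 0.08088 m

0.08088 m


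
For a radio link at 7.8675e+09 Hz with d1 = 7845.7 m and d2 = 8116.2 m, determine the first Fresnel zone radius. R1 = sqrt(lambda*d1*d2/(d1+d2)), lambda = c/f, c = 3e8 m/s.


lambda = c / f = 3.0000e+08 / 7.8675e+09 = 0.03813155 m
R1 = sqrt(0.03813155 * 7845.7 * 8116.2 / (7845.7 + 8116.2)) = 12.33 m

12.33 m


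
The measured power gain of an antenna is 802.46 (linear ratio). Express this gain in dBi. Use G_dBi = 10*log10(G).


G_dBi = 10 * log10(802.46) = 29.04 dBi

29.04 dBi


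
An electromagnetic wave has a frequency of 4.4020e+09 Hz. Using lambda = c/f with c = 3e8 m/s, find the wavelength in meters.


lambda = c / f = 3.0000e+08 / 4.4020e+09 = 0.06815 m

0.06815 m


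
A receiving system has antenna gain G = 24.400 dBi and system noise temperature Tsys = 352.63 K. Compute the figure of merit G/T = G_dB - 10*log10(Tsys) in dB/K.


G/T = 24.400 - 10*log10(352.63) = 24.400 - 25.47319 = -1.073 dB/K

-1.073 dB/K


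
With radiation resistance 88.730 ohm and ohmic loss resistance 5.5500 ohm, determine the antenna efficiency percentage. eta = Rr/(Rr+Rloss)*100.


eta = 88.730 / (88.730 + 5.5500) * 100 = 94.11%

94.11%


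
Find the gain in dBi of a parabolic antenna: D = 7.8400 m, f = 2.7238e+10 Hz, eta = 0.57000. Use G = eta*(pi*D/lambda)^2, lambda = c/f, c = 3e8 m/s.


lambda = c / f = 3.0000e+08 / 2.7238e+10 = 0.01101402 m
G_linear = 0.57000 * (pi * 7.8400 / 0.01101402)^2 = 2.850460e+06
G_dBi = 10 * log10(2.850460e+06) = 64.55 dBi

64.55 dBi


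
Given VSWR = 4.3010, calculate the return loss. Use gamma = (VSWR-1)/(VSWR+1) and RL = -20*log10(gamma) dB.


gamma = (4.3010 - 1) / (4.3010 + 1) = 0.6227127
RL = -20 * log10(0.6227127) = 4.114 dB

4.114 dB


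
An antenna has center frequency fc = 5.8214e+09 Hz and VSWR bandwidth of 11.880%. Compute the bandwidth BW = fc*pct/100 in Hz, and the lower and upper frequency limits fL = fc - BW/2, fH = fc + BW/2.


BW = 5.8214e+09 * 11.880/100 = 6.915823e+08 Hz
fL = 5.8214e+09 - 6.915823e+08/2 = 5.476e+09 Hz
fH = 5.8214e+09 + 6.915823e+08/2 = 6.167e+09 Hz

BW=6.916e+08 Hz, fL=5.476e+09 Hz, fH=6.167e+09 Hz


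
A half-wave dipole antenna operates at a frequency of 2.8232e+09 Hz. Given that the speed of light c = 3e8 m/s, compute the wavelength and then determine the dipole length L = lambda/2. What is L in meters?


lambda = c / f = 3.0000e+08 / 2.8232e+09 = 0.1062624 m
L = lambda / 2 = 0.1062624 / 2 = 0.05313 m

0.05313 m


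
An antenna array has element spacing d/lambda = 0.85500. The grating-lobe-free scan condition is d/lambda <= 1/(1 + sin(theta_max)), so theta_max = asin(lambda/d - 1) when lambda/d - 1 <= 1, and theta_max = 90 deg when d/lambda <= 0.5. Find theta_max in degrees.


lambda/d - 1 = 1/0.85500 - 1 = 0.1695906
theta_max = asin(0.1695906) = 9.764 deg

9.764 deg


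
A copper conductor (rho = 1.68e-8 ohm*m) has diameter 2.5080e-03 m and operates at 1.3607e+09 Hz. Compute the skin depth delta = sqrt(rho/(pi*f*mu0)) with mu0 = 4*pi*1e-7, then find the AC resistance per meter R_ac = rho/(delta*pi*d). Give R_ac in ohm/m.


delta = sqrt(1.68e-8 / (pi * 1.3607e+09 * 4*pi*1e-7)) = 1.768453e-06 m
R_ac = 1.68e-8 / (1.768453e-06 * pi * 2.5080e-03) = 1.206 ohm/m

1.206 ohm/m


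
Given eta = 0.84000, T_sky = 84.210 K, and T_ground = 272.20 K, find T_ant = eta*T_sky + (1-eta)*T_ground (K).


T_ant = 0.84000 * 84.210 + (1 - 0.84000) * 272.20 = 114.3 K

114.3 K


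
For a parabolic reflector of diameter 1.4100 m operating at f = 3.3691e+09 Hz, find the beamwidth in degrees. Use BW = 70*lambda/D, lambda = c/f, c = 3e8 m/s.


lambda = c / f = 3.0000e+08 / 3.3691e+09 = 0.08904455 m
BW = 70 * 0.08904455 / 1.4100 = 4.421 deg

4.421 deg


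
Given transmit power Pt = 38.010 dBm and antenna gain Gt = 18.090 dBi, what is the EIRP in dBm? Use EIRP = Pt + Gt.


EIRP = Pt + Gt = 38.010 + 18.090 = 56.10 dBm

56.10 dBm


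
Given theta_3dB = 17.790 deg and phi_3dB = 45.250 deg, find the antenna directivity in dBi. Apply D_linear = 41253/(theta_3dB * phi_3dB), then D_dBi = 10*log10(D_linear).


D_linear = 41253 / (17.790 * 45.250) = 51.24612
D_dBi = 10 * log10(51.24612) = 17.10 dBi

17.10 dBi


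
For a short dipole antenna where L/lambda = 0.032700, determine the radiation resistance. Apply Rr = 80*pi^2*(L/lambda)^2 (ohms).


Rr = 80 * pi^2 * (0.032700)^2 = 80 * 9.869604 * 1.069290e-03 = 0.8443 ohm

0.8443 ohm


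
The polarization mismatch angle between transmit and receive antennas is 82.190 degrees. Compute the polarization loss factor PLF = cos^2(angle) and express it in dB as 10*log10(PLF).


PLF_linear = cos^2(82.190 deg) = 0.01846568
PLF_dB = 10 * log10(0.01846568) = -17.34 dB

-17.34 dB


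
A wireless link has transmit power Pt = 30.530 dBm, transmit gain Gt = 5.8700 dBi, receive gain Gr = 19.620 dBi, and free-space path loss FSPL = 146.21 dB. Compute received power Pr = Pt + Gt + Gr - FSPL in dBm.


Pr = 30.530 + 5.8700 + 19.620 - 146.21 = -90.19 dBm

-90.19 dBm


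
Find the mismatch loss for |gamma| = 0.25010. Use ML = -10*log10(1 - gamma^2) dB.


ML = -10 * log10(1 - 0.25010^2) = -10 * log10(0.93744999) = 0.2805 dB

0.2805 dB


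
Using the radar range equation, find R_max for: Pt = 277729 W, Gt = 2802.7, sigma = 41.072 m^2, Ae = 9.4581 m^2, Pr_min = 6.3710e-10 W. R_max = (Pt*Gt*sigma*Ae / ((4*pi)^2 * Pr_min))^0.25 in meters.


R^4 = 277729*2802.7*41.072*9.4581 / ((4*pi)^2 * 6.3710e-10) = 3.005524e+18
R_max = 3.005524e+18^0.25 = 41637 m

41637 m


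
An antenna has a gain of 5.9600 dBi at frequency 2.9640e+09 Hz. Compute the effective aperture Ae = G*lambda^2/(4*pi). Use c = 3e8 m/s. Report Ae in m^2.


lambda = c / f = 3.0000e+08 / 2.9640e+09 = 0.1012146 m
G_linear = 10^(5.9600/10) = 3.944573
Ae = G_linear * lambda^2 / (4*pi) = 3.944573 * 0.1012146^2 / (4*pi) = 3.216e-03 m^2

3.216e-03 m^2


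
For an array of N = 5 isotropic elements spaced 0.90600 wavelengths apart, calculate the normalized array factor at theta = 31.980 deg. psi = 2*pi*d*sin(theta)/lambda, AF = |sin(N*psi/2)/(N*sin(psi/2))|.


psi = 2*pi*0.90600*sin(31.980 deg) = 3.014915 rad
AF = |sin(5*3.014915/2) / (5*sin(3.014915/2))| = 0.1904

0.1904


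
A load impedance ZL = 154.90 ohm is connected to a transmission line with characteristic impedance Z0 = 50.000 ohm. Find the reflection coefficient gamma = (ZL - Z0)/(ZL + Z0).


gamma = (154.90 - 50.000) / (154.90 + 50.000) = 0.5120

0.5120


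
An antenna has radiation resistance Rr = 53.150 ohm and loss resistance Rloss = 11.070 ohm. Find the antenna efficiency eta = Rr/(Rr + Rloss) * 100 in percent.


eta = 53.150 / (53.150 + 11.070) * 100 = 82.76%

82.76%


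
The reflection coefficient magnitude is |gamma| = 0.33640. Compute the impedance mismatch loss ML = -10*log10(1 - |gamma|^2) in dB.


ML = -10 * log10(1 - 0.33640^2) = -10 * log10(0.88683504) = 0.5216 dB

0.5216 dB


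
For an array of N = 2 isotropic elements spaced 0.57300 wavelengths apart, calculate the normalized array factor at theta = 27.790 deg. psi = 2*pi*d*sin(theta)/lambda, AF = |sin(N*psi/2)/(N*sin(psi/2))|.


psi = 2*pi*0.57300*sin(27.790 deg) = 1.678560 rad
AF = |sin(2*1.678560/2) / (2*sin(1.678560/2))| = 0.6680

0.6680


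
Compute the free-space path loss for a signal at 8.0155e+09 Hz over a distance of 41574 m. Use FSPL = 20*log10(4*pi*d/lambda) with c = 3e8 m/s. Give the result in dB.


lambda = c / f = 3.0000e+08 / 8.0155e+09 = 0.03742748 m
FSPL = 20 * log10(4*pi*41574/0.03742748) = 142.9 dB

142.9 dB


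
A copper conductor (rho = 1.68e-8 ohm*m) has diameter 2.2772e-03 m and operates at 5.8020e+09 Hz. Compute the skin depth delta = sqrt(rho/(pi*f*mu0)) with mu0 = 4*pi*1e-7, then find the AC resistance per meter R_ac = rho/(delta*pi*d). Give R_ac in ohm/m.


delta = sqrt(1.68e-8 / (pi * 5.8020e+09 * 4*pi*1e-7)) = 8.564182e-07 m
R_ac = 1.68e-8 / (8.564182e-07 * pi * 2.2772e-03) = 2.742 ohm/m

2.742 ohm/m


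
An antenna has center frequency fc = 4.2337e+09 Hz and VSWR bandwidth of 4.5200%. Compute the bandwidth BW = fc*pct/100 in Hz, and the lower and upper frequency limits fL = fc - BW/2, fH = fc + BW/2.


BW = 4.2337e+09 * 4.5200/100 = 1.913632e+08 Hz
fL = 4.2337e+09 - 1.913632e+08/2 = 4.138e+09 Hz
fH = 4.2337e+09 + 1.913632e+08/2 = 4.329e+09 Hz

BW=1.914e+08 Hz, fL=4.138e+09 Hz, fH=4.329e+09 Hz


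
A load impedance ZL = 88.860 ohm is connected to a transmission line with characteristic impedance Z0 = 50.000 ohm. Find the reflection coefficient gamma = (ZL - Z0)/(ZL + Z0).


gamma = (88.860 - 50.000) / (88.860 + 50.000) = 0.2799

0.2799


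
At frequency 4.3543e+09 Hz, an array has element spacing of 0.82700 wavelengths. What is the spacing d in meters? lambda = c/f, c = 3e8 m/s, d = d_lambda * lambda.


lambda = c / f = 3.0000e+08 / 4.3543e+09 = 0.06889741 m
d = 0.82700 * 0.06889741 = 0.05698 m

0.05698 m


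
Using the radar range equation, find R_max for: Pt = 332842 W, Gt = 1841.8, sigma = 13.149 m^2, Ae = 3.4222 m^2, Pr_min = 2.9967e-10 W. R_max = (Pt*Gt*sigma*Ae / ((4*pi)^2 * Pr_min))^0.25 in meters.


R^4 = 332842*1841.8*13.149*3.4222 / ((4*pi)^2 * 2.9967e-10) = 5.829291e+17
R_max = 5.829291e+17^0.25 = 27631 m

27631 m


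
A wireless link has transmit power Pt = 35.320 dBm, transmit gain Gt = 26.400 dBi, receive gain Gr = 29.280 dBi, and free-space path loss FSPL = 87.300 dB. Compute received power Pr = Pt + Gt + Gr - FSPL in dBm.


Pr = 35.320 + 26.400 + 29.280 - 87.300 = 3.70 dBm

3.70 dBm


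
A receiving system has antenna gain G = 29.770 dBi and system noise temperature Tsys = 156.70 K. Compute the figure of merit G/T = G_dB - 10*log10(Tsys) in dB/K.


G/T = 29.770 - 10*log10(156.70) = 29.770 - 21.95069 = 7.819 dB/K

7.819 dB/K


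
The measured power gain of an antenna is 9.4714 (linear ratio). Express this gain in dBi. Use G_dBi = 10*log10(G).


G_dBi = 10 * log10(9.4714) = 9.764 dBi

9.764 dBi


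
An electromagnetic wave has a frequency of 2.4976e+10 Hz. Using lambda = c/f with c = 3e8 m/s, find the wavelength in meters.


lambda = c / f = 3.0000e+08 / 2.4976e+10 = 0.01201 m

0.01201 m


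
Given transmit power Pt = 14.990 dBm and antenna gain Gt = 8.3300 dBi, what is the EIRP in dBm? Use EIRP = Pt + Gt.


EIRP = Pt + Gt = 14.990 + 8.3300 = 23.32 dBm

23.32 dBm


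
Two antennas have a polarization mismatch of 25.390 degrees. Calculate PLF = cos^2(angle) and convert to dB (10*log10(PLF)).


PLF_linear = cos^2(25.390 deg) = 0.8161499
PLF_dB = 10 * log10(0.8161499) = -0.8823 dB

-0.8823 dB


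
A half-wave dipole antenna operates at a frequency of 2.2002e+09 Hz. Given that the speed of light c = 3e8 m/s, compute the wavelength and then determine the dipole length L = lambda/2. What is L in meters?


lambda = c / f = 3.0000e+08 / 2.2002e+09 = 0.1363512 m
L = lambda / 2 = 0.1363512 / 2 = 0.06818 m

0.06818 m


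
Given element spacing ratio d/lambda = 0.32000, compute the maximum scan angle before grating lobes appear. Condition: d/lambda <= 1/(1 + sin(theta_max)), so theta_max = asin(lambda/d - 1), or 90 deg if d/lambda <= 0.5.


lambda/d - 1 = 1/0.32000 - 1 = 2.125000 >= 1
d/lambda <= 0.5, so the array can scan to endfire without grating lobes: theta_max = 90 deg

90 deg


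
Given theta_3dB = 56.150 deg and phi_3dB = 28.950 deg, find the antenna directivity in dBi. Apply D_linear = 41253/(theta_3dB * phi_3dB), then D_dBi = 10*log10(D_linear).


D_linear = 41253 / (56.150 * 28.950) = 25.37799
D_dBi = 10 * log10(25.37799) = 14.04 dBi

14.04 dBi


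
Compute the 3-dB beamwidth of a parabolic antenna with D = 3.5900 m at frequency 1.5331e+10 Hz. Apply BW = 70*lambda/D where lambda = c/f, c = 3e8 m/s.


lambda = c / f = 3.0000e+08 / 1.5331e+10 = 0.01956820 m
BW = 70 * 0.01956820 / 3.5900 = 0.3816 deg

0.3816 deg


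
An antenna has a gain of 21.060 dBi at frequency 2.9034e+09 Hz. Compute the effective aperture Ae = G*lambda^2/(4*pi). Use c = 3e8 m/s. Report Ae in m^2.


lambda = c / f = 3.0000e+08 / 2.9034e+09 = 0.1033271 m
G_linear = 10^(21.060/10) = 127.6439
Ae = G_linear * lambda^2 / (4*pi) = 127.6439 * 0.1033271^2 / (4*pi) = 0.1084 m^2

0.1084 m^2


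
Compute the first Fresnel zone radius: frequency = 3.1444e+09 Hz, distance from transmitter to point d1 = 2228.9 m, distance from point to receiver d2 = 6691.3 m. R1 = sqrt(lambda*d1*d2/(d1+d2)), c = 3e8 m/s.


lambda = c / f = 3.0000e+08 / 3.1444e+09 = 0.09540771 m
R1 = sqrt(0.09540771 * 2228.9 * 6691.3 / (2228.9 + 6691.3)) = 12.63 m

12.63 m


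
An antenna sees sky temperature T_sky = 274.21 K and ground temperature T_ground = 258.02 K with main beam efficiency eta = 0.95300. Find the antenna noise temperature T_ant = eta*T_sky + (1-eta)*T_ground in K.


T_ant = 0.95300 * 274.21 + (1 - 0.95300) * 258.02 = 273.4 K

273.4 K


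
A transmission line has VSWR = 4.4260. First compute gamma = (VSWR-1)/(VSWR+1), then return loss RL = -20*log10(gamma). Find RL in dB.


gamma = (4.4260 - 1) / (4.4260 + 1) = 0.6314043
RL = -20 * log10(0.6314043) = 3.994 dB

3.994 dB


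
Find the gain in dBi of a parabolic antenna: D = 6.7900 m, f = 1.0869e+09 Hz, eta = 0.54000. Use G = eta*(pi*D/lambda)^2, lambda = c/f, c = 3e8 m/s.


lambda = c / f = 3.0000e+08 / 1.0869e+09 = 0.2760144 m
G_linear = 0.54000 * (pi * 6.7900 / 0.2760144)^2 = 3225.296
G_dBi = 10 * log10(3225.296) = 35.09 dBi

35.09 dBi


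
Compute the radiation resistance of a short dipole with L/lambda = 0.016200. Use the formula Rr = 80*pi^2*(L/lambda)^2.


Rr = 80 * pi^2 * (0.016200)^2 = 80 * 9.869604 * 2.624400e-04 = 0.2072 ohm

0.2072 ohm


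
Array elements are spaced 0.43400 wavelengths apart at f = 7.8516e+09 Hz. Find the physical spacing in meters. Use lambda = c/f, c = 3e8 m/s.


lambda = c / f = 3.0000e+08 / 7.8516e+09 = 0.03820877 m
d = 0.43400 * 0.03820877 = 0.01658 m

0.01658 m


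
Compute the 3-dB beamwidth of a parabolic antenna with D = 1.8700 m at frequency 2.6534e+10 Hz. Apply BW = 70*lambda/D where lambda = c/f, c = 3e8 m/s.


lambda = c / f = 3.0000e+08 / 2.6534e+10 = 0.01130625 m
BW = 70 * 0.01130625 / 1.8700 = 0.4232 deg

0.4232 deg


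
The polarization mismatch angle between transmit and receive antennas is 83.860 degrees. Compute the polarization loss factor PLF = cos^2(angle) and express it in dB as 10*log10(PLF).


PLF_linear = cos^2(83.860 deg) = 0.01144006
PLF_dB = 10 * log10(0.01144006) = -19.42 dB

-19.42 dB


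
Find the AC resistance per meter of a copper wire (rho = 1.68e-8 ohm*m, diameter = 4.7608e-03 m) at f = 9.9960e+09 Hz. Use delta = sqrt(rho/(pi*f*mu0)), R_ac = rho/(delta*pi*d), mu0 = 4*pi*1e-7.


delta = sqrt(1.68e-8 / (pi * 9.9960e+09 * 4*pi*1e-7)) = 6.524717e-07 m
R_ac = 1.68e-8 / (6.524717e-07 * pi * 4.7608e-03) = 1.722 ohm/m

1.722 ohm/m


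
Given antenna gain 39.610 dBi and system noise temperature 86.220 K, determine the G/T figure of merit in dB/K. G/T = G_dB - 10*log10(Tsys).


G/T = 39.610 - 10*log10(86.220) = 39.610 - 19.35608 = 20.25 dB/K

20.25 dB/K


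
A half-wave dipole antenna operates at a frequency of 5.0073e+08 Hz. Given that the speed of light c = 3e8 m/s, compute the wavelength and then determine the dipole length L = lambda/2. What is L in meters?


lambda = c / f = 3.0000e+08 / 5.0073e+08 = 0.5991253 m
L = lambda / 2 = 0.5991253 / 2 = 0.2996 m

0.2996 m


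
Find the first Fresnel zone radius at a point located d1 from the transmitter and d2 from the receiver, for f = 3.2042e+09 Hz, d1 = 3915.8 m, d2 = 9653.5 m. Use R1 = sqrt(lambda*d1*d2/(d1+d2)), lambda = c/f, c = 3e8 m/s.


lambda = c / f = 3.0000e+08 / 3.2042e+09 = 0.09362711 m
R1 = sqrt(0.09362711 * 3915.8 * 9653.5 / (3915.8 + 9653.5)) = 16.15 m

16.15 m


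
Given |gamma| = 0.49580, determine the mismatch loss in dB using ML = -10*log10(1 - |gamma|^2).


ML = -10 * log10(1 - 0.49580^2) = -10 * log10(0.75418236) = 1.225 dB

1.225 dB


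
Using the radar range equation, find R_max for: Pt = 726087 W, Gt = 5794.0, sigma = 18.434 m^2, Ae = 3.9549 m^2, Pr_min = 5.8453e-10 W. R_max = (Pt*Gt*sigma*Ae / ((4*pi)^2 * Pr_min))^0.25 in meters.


R^4 = 726087*5794.0*18.434*3.9549 / ((4*pi)^2 * 5.8453e-10) = 3.322735e+18
R_max = 3.322735e+18^0.25 = 42695 m

42695 m


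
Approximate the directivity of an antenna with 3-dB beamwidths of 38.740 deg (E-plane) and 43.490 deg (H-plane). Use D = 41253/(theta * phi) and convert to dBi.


D_linear = 41253 / (38.740 * 43.490) = 24.48536
D_dBi = 10 * log10(24.48536) = 13.89 dBi

13.89 dBi


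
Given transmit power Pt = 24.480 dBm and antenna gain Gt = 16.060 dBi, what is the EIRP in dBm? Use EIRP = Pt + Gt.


EIRP = Pt + Gt = 24.480 + 16.060 = 40.54 dBm

40.54 dBm


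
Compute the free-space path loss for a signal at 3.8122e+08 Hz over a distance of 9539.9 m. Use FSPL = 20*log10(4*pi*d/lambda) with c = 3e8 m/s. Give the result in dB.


lambda = c / f = 3.0000e+08 / 3.8122e+08 = 0.7869472 m
FSPL = 20 * log10(4*pi*9539.9/0.7869472) = 103.7 dB

103.7 dB


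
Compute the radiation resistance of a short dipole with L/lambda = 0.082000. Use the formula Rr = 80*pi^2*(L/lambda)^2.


Rr = 80 * pi^2 * (0.082000)^2 = 80 * 9.869604 * 6.724000e-03 = 5.309 ohm

5.309 ohm


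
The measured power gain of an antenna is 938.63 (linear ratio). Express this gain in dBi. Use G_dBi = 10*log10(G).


G_dBi = 10 * log10(938.63) = 29.72 dBi

29.72 dBi


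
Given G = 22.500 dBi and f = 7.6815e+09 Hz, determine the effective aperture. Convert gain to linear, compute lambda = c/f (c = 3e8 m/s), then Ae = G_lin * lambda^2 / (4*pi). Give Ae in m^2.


lambda = c / f = 3.0000e+08 / 7.6815e+09 = 0.03905487 m
G_linear = 10^(22.500/10) = 177.8279
Ae = G_linear * lambda^2 / (4*pi) = 177.8279 * 0.03905487^2 / (4*pi) = 0.02158 m^2

0.02158 m^2
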